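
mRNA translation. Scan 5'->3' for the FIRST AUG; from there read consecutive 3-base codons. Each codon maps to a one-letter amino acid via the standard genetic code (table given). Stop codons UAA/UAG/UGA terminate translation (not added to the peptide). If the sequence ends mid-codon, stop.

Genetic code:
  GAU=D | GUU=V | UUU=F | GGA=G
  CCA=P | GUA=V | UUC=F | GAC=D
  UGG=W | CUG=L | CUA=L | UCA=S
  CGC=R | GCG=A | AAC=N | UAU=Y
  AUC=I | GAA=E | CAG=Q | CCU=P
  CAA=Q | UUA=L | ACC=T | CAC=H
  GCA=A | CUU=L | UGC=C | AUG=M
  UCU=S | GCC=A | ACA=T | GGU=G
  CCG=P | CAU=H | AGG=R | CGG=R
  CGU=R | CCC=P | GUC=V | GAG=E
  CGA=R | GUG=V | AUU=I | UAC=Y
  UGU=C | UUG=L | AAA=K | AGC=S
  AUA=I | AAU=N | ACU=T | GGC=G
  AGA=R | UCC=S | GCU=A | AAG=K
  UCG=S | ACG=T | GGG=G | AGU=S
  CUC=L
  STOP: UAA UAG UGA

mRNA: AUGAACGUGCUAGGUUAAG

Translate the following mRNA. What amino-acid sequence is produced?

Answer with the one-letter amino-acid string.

start AUG at pos 0
pos 0: AUG -> M; peptide=M
pos 3: AAC -> N; peptide=MN
pos 6: GUG -> V; peptide=MNV
pos 9: CUA -> L; peptide=MNVL
pos 12: GGU -> G; peptide=MNVLG
pos 15: UAA -> STOP

Answer: MNVLG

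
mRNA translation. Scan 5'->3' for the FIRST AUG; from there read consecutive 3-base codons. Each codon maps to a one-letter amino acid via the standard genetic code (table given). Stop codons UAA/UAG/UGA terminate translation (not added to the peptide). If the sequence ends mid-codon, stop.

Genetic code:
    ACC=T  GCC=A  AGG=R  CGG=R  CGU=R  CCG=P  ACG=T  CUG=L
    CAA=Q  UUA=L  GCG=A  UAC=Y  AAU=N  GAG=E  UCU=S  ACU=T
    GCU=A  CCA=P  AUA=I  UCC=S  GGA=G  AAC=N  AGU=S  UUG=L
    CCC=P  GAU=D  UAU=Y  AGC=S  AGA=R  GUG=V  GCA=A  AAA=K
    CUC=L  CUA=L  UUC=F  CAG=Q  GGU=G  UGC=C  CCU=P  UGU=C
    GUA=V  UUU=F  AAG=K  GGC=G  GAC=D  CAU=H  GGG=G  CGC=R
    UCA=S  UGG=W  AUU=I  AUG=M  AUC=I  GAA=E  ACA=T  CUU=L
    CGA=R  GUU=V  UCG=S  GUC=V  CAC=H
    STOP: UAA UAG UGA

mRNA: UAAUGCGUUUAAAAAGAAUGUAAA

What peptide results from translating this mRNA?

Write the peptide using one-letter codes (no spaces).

start AUG at pos 2
pos 2: AUG -> M; peptide=M
pos 5: CGU -> R; peptide=MR
pos 8: UUA -> L; peptide=MRL
pos 11: AAA -> K; peptide=MRLK
pos 14: AGA -> R; peptide=MRLKR
pos 17: AUG -> M; peptide=MRLKRM
pos 20: UAA -> STOP

Answer: MRLKRM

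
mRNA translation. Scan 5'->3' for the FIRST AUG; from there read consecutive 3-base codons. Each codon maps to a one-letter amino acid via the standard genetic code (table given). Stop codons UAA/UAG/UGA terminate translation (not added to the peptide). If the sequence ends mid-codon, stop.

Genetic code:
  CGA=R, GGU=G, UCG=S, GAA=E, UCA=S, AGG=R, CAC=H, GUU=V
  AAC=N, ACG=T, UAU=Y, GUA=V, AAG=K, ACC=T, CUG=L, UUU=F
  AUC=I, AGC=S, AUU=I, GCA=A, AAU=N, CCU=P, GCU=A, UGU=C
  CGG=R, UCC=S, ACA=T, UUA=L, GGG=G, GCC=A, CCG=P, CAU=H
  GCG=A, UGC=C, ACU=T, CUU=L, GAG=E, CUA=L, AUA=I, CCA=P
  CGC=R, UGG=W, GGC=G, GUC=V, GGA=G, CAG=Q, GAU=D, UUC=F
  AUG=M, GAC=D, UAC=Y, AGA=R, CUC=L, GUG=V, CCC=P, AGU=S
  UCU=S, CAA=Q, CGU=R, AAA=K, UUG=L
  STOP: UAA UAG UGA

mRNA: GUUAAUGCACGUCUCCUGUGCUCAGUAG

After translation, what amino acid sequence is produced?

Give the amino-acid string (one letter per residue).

Answer: MHVSCAQ

Derivation:
start AUG at pos 4
pos 4: AUG -> M; peptide=M
pos 7: CAC -> H; peptide=MH
pos 10: GUC -> V; peptide=MHV
pos 13: UCC -> S; peptide=MHVS
pos 16: UGU -> C; peptide=MHVSC
pos 19: GCU -> A; peptide=MHVSCA
pos 22: CAG -> Q; peptide=MHVSCAQ
pos 25: UAG -> STOP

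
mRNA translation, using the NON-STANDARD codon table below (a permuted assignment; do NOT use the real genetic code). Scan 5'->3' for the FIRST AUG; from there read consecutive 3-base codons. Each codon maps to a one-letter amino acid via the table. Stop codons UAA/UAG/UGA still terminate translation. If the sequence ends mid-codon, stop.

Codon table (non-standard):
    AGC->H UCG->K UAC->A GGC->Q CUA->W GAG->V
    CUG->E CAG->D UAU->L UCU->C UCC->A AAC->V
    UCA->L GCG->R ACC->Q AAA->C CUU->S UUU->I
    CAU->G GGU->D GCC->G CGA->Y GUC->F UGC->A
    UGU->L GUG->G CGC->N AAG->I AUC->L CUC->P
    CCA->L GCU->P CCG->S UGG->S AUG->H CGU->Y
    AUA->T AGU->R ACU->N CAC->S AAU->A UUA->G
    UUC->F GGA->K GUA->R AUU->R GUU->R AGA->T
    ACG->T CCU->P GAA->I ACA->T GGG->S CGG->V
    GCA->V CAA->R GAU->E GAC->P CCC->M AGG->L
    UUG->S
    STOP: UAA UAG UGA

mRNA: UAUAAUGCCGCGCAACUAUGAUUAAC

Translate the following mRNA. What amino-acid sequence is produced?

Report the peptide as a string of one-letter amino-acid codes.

Answer: HSNVLE

Derivation:
start AUG at pos 4
pos 4: AUG -> H; peptide=H
pos 7: CCG -> S; peptide=HS
pos 10: CGC -> N; peptide=HSN
pos 13: AAC -> V; peptide=HSNV
pos 16: UAU -> L; peptide=HSNVL
pos 19: GAU -> E; peptide=HSNVLE
pos 22: UAA -> STOP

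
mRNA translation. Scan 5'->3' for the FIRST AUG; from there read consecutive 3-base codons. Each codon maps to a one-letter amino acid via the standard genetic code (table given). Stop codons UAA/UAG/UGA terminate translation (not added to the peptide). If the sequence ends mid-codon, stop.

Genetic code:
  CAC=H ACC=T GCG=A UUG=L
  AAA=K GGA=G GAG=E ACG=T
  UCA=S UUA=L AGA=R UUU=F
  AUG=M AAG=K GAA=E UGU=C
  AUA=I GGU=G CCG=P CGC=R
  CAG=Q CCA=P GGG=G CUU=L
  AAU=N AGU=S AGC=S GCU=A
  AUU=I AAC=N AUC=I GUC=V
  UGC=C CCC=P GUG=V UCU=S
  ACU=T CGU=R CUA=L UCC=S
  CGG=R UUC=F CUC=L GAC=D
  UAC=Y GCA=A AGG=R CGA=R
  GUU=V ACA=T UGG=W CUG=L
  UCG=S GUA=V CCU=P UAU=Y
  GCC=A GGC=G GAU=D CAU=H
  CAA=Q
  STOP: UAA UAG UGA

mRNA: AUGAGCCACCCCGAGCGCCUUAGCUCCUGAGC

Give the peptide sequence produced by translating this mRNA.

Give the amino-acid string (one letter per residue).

start AUG at pos 0
pos 0: AUG -> M; peptide=M
pos 3: AGC -> S; peptide=MS
pos 6: CAC -> H; peptide=MSH
pos 9: CCC -> P; peptide=MSHP
pos 12: GAG -> E; peptide=MSHPE
pos 15: CGC -> R; peptide=MSHPER
pos 18: CUU -> L; peptide=MSHPERL
pos 21: AGC -> S; peptide=MSHPERLS
pos 24: UCC -> S; peptide=MSHPERLSS
pos 27: UGA -> STOP

Answer: MSHPERLSS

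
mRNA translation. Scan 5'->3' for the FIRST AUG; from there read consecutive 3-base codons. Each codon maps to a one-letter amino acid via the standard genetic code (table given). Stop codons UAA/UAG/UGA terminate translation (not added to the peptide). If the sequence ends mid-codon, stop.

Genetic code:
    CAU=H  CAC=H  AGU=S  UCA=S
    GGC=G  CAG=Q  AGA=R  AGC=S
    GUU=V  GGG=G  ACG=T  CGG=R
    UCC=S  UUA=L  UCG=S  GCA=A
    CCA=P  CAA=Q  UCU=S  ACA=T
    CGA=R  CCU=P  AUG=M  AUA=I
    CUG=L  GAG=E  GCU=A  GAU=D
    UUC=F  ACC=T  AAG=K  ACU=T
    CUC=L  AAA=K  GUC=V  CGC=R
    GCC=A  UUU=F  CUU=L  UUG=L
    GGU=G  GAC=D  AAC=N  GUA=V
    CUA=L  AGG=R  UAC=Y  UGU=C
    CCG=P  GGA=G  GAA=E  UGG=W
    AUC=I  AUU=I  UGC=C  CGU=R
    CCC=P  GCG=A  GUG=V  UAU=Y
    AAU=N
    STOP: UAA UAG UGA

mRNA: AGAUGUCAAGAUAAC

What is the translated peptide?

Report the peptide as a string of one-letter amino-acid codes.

Answer: MSR

Derivation:
start AUG at pos 2
pos 2: AUG -> M; peptide=M
pos 5: UCA -> S; peptide=MS
pos 8: AGA -> R; peptide=MSR
pos 11: UAA -> STOP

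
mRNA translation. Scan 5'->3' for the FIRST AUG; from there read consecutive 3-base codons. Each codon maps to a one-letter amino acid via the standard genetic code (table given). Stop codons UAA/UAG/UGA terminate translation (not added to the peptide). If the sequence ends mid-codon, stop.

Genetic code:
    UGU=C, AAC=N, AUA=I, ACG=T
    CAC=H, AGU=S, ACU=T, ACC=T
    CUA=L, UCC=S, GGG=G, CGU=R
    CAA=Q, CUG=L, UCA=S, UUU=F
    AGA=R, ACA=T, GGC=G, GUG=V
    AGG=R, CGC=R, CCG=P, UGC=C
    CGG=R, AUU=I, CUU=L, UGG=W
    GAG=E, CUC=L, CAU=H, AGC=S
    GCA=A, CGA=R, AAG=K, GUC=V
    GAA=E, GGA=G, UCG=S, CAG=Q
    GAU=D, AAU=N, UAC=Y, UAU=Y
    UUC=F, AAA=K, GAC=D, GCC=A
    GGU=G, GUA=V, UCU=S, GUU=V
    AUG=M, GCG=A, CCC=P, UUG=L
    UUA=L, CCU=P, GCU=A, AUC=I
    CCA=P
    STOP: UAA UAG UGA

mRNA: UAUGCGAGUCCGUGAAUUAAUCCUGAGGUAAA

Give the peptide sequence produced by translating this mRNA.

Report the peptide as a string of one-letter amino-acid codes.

start AUG at pos 1
pos 1: AUG -> M; peptide=M
pos 4: CGA -> R; peptide=MR
pos 7: GUC -> V; peptide=MRV
pos 10: CGU -> R; peptide=MRVR
pos 13: GAA -> E; peptide=MRVRE
pos 16: UUA -> L; peptide=MRVREL
pos 19: AUC -> I; peptide=MRVRELI
pos 22: CUG -> L; peptide=MRVRELIL
pos 25: AGG -> R; peptide=MRVRELILR
pos 28: UAA -> STOP

Answer: MRVRELILR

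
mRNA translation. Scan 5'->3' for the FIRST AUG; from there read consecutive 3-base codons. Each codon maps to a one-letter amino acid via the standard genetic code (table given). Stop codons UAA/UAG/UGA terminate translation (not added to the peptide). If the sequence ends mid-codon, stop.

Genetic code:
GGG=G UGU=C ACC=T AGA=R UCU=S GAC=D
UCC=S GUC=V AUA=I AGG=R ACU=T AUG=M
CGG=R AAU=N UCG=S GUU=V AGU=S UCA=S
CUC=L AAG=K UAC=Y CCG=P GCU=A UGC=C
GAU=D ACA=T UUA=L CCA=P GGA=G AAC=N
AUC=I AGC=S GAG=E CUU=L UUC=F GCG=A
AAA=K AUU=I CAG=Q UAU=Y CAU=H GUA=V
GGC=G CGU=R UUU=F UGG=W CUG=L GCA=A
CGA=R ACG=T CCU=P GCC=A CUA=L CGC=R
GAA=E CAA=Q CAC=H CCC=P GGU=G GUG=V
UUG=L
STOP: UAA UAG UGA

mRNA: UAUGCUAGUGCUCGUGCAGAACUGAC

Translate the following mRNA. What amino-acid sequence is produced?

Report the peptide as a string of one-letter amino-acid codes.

start AUG at pos 1
pos 1: AUG -> M; peptide=M
pos 4: CUA -> L; peptide=ML
pos 7: GUG -> V; peptide=MLV
pos 10: CUC -> L; peptide=MLVL
pos 13: GUG -> V; peptide=MLVLV
pos 16: CAG -> Q; peptide=MLVLVQ
pos 19: AAC -> N; peptide=MLVLVQN
pos 22: UGA -> STOP

Answer: MLVLVQN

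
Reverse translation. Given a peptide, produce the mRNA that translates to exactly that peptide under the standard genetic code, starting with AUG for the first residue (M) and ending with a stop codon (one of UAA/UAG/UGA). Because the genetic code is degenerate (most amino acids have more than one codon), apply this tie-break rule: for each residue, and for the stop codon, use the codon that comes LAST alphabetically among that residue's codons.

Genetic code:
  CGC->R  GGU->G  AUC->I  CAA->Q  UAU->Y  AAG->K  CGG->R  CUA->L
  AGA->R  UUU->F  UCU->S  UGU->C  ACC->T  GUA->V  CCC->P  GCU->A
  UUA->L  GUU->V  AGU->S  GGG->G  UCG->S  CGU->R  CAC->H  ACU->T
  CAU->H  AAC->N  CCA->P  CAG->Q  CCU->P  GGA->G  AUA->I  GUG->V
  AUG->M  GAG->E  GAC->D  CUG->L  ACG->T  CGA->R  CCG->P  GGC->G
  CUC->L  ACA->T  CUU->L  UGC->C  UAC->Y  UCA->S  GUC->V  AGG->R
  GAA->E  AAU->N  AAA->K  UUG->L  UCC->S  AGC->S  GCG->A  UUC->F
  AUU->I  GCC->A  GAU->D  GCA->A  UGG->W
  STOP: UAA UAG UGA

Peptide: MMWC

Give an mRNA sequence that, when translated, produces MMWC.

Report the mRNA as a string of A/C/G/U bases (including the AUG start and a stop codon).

Answer: mRNA: AUGAUGUGGUGUUGA

Derivation:
residue 1: M -> AUG (start codon)
residue 2: M -> AUG (only codon)
residue 3: W -> UGG (only codon)
residue 4: C codons sorted = UGC,UGU -> pick last = UGU
terminator: stop codons sorted = UAA,UAG,UGA -> pick last = UGA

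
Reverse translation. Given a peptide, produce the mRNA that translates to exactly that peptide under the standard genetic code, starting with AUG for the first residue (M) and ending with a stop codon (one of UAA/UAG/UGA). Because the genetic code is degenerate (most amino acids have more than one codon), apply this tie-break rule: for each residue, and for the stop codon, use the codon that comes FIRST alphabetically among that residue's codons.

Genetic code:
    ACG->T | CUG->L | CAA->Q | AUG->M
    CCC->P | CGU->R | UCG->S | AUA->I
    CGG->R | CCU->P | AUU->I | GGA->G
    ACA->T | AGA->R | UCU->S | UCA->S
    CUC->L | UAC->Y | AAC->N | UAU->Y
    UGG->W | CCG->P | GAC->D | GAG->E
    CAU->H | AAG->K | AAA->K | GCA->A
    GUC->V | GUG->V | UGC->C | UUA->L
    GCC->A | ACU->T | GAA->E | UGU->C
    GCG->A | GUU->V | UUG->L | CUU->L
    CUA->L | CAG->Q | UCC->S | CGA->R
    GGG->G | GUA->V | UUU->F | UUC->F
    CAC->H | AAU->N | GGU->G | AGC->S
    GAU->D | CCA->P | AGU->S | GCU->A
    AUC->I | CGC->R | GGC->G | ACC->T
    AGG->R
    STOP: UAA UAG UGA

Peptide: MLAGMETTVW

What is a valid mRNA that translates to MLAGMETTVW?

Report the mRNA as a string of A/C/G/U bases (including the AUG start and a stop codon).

residue 1: M -> AUG (start codon)
residue 2: L codons sorted = CUA,CUC,CUG,CUU,UUA,UUG -> pick first = CUA
residue 3: A codons sorted = GCA,GCC,GCG,GCU -> pick first = GCA
residue 4: G codons sorted = GGA,GGC,GGG,GGU -> pick first = GGA
residue 5: M -> AUG (only codon)
residue 6: E codons sorted = GAA,GAG -> pick first = GAA
residue 7: T codons sorted = ACA,ACC,ACG,ACU -> pick first = ACA
residue 8: T codons sorted = ACA,ACC,ACG,ACU -> pick first = ACA
residue 9: V codons sorted = GUA,GUC,GUG,GUU -> pick first = GUA
residue 10: W -> UGG (only codon)
terminator: stop codons sorted = UAA,UAG,UGA -> pick first = UAA

Answer: mRNA: AUGCUAGCAGGAAUGGAAACAACAGUAUGGUAA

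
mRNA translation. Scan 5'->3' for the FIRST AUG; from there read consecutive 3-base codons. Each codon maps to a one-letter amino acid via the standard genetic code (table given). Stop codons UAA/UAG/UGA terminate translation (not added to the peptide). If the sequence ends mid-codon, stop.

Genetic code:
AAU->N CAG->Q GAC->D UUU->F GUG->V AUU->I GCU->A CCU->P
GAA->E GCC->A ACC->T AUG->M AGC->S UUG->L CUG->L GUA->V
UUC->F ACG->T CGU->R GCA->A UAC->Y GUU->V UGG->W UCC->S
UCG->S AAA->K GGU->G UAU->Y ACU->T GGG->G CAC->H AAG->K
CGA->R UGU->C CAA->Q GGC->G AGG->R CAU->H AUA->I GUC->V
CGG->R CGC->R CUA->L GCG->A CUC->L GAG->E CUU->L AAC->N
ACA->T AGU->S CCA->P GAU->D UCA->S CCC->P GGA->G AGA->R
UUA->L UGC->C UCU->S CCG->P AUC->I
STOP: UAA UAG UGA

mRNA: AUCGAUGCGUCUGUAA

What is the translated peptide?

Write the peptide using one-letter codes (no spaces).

Answer: MRL

Derivation:
start AUG at pos 4
pos 4: AUG -> M; peptide=M
pos 7: CGU -> R; peptide=MR
pos 10: CUG -> L; peptide=MRL
pos 13: UAA -> STOP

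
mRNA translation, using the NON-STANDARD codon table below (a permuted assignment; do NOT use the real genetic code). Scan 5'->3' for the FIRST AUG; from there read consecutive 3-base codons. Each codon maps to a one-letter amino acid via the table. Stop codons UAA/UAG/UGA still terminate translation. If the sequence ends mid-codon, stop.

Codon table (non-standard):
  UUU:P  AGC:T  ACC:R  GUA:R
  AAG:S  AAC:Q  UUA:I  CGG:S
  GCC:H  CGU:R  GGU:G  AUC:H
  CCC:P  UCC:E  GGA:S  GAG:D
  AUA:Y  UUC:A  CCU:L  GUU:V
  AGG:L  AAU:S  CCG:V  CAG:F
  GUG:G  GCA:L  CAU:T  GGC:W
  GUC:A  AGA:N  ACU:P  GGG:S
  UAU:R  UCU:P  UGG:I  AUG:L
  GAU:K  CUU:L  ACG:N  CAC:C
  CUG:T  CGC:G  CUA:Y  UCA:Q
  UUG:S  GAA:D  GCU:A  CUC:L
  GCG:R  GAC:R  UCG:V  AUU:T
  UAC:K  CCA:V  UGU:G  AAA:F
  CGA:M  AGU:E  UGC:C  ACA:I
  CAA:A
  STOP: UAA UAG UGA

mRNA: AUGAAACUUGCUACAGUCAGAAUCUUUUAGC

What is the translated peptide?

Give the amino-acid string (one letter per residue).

Answer: LFLAIANHP

Derivation:
start AUG at pos 0
pos 0: AUG -> L; peptide=L
pos 3: AAA -> F; peptide=LF
pos 6: CUU -> L; peptide=LFL
pos 9: GCU -> A; peptide=LFLA
pos 12: ACA -> I; peptide=LFLAI
pos 15: GUC -> A; peptide=LFLAIA
pos 18: AGA -> N; peptide=LFLAIAN
pos 21: AUC -> H; peptide=LFLAIANH
pos 24: UUU -> P; peptide=LFLAIANHP
pos 27: UAG -> STOP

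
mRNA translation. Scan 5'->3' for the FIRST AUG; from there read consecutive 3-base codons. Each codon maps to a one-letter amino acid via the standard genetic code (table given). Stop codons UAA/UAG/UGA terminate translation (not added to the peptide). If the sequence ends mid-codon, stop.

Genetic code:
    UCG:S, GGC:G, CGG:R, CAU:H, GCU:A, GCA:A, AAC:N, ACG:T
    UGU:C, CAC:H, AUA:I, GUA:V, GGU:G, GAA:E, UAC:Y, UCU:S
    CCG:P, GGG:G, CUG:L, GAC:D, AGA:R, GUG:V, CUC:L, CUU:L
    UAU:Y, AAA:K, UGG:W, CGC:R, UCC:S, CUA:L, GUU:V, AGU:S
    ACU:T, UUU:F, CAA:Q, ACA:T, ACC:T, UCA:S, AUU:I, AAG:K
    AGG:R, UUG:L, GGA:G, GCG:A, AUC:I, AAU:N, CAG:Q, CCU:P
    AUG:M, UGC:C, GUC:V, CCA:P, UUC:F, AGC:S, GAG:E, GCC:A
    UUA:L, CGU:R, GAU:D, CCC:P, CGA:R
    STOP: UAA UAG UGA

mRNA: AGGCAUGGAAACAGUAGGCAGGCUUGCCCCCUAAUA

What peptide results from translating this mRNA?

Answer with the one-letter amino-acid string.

Answer: METVGRLAP

Derivation:
start AUG at pos 4
pos 4: AUG -> M; peptide=M
pos 7: GAA -> E; peptide=ME
pos 10: ACA -> T; peptide=MET
pos 13: GUA -> V; peptide=METV
pos 16: GGC -> G; peptide=METVG
pos 19: AGG -> R; peptide=METVGR
pos 22: CUU -> L; peptide=METVGRL
pos 25: GCC -> A; peptide=METVGRLA
pos 28: CCC -> P; peptide=METVGRLAP
pos 31: UAA -> STOP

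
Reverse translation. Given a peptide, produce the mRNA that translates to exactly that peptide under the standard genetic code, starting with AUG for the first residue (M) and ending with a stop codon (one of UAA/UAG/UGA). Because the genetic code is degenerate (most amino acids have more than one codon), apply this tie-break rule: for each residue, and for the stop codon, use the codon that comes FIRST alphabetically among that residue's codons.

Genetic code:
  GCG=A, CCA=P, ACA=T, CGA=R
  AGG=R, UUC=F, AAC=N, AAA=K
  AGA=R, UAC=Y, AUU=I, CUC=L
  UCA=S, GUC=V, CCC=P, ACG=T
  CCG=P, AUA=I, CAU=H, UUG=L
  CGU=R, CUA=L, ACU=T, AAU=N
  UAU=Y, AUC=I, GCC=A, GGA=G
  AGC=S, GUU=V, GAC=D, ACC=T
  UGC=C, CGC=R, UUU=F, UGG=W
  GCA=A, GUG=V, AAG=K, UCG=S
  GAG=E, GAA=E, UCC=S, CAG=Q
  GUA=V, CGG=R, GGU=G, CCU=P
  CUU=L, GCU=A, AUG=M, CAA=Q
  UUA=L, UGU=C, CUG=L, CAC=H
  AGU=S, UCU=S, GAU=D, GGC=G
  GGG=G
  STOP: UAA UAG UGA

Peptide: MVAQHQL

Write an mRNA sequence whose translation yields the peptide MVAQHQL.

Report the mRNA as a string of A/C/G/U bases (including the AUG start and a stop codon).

residue 1: M -> AUG (start codon)
residue 2: V codons sorted = GUA,GUC,GUG,GUU -> pick first = GUA
residue 3: A codons sorted = GCA,GCC,GCG,GCU -> pick first = GCA
residue 4: Q codons sorted = CAA,CAG -> pick first = CAA
residue 5: H codons sorted = CAC,CAU -> pick first = CAC
residue 6: Q codons sorted = CAA,CAG -> pick first = CAA
residue 7: L codons sorted = CUA,CUC,CUG,CUU,UUA,UUG -> pick first = CUA
terminator: stop codons sorted = UAA,UAG,UGA -> pick first = UAA

Answer: mRNA: AUGGUAGCACAACACCAACUAUAA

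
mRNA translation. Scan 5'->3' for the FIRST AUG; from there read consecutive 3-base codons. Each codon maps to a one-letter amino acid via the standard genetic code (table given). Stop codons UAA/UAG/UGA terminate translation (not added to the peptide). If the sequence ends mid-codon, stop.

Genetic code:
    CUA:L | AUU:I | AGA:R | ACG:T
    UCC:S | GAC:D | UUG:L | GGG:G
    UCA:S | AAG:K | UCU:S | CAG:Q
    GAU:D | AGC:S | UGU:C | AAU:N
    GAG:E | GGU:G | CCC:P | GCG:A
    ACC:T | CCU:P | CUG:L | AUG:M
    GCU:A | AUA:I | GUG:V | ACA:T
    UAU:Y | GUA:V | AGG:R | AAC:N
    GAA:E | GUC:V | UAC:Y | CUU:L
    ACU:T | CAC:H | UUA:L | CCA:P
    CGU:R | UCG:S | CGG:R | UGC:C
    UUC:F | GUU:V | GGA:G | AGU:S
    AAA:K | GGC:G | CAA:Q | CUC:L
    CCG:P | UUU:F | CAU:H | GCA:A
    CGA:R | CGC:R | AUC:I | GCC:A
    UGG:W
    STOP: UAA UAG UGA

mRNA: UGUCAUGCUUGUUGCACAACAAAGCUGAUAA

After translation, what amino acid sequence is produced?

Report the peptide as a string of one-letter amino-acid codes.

start AUG at pos 4
pos 4: AUG -> M; peptide=M
pos 7: CUU -> L; peptide=ML
pos 10: GUU -> V; peptide=MLV
pos 13: GCA -> A; peptide=MLVA
pos 16: CAA -> Q; peptide=MLVAQ
pos 19: CAA -> Q; peptide=MLVAQQ
pos 22: AGC -> S; peptide=MLVAQQS
pos 25: UGA -> STOP

Answer: MLVAQQS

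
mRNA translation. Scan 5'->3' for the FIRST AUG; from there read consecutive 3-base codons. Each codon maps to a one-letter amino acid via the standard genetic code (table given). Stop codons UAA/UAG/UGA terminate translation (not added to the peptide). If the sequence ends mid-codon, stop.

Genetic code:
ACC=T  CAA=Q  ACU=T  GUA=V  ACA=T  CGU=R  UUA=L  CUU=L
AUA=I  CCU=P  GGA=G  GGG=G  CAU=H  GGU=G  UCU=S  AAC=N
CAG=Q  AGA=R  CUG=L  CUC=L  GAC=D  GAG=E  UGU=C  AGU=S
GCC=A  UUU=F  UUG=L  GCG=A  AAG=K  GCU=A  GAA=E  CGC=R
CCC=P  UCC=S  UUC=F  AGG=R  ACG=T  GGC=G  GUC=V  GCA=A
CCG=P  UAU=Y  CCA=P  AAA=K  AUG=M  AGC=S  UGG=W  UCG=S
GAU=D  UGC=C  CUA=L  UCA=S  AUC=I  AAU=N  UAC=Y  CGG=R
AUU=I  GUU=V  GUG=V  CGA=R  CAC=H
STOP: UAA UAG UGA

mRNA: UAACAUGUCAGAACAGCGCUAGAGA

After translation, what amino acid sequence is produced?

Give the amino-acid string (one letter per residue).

Answer: MSEQR

Derivation:
start AUG at pos 4
pos 4: AUG -> M; peptide=M
pos 7: UCA -> S; peptide=MS
pos 10: GAA -> E; peptide=MSE
pos 13: CAG -> Q; peptide=MSEQ
pos 16: CGC -> R; peptide=MSEQR
pos 19: UAG -> STOP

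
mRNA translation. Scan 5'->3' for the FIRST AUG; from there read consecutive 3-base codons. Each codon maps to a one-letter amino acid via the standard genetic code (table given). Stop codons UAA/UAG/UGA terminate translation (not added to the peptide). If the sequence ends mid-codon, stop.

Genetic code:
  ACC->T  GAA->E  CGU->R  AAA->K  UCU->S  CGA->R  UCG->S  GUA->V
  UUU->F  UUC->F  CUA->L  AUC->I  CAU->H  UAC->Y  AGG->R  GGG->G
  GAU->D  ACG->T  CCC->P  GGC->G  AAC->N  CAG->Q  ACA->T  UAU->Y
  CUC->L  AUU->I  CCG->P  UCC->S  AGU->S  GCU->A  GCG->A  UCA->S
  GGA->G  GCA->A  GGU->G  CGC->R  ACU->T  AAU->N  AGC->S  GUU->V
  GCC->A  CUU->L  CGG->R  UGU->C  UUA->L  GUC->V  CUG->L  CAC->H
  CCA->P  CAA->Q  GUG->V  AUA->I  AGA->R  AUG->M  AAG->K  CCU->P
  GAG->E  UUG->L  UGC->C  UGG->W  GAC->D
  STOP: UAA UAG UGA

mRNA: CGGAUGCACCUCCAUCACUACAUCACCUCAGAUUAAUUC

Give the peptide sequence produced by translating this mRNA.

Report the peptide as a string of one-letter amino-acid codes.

start AUG at pos 3
pos 3: AUG -> M; peptide=M
pos 6: CAC -> H; peptide=MH
pos 9: CUC -> L; peptide=MHL
pos 12: CAU -> H; peptide=MHLH
pos 15: CAC -> H; peptide=MHLHH
pos 18: UAC -> Y; peptide=MHLHHY
pos 21: AUC -> I; peptide=MHLHHYI
pos 24: ACC -> T; peptide=MHLHHYIT
pos 27: UCA -> S; peptide=MHLHHYITS
pos 30: GAU -> D; peptide=MHLHHYITSD
pos 33: UAA -> STOP

Answer: MHLHHYITSD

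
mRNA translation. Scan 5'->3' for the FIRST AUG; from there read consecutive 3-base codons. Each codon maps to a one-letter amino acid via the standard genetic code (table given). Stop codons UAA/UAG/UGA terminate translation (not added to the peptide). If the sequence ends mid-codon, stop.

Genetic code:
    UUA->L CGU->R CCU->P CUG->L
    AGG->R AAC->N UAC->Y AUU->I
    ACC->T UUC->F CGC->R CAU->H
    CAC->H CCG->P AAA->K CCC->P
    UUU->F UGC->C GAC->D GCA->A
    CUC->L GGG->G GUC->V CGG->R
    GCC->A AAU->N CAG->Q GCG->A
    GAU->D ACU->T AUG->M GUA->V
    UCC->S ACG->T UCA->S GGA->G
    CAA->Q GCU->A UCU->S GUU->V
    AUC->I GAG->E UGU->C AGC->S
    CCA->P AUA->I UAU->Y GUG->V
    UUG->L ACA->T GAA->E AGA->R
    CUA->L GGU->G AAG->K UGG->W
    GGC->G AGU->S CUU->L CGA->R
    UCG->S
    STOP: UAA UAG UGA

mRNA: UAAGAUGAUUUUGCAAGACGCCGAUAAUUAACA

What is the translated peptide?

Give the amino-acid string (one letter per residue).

start AUG at pos 4
pos 4: AUG -> M; peptide=M
pos 7: AUU -> I; peptide=MI
pos 10: UUG -> L; peptide=MIL
pos 13: CAA -> Q; peptide=MILQ
pos 16: GAC -> D; peptide=MILQD
pos 19: GCC -> A; peptide=MILQDA
pos 22: GAU -> D; peptide=MILQDAD
pos 25: AAU -> N; peptide=MILQDADN
pos 28: UAA -> STOP

Answer: MILQDADN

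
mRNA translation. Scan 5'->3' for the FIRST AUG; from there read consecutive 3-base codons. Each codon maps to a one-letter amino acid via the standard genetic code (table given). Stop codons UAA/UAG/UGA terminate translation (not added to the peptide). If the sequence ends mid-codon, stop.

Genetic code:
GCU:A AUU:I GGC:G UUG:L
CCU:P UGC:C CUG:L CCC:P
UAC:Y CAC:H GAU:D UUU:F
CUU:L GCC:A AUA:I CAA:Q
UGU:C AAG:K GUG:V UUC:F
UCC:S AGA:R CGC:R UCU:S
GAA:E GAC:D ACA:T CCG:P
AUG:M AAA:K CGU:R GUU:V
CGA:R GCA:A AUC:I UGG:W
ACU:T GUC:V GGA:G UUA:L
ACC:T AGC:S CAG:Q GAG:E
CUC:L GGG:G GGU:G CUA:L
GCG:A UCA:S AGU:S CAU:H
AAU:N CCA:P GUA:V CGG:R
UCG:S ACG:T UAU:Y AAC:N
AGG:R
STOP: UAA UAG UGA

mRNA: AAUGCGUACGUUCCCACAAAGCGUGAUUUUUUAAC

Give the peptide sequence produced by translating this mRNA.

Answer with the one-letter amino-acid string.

Answer: MRTFPQSVIF

Derivation:
start AUG at pos 1
pos 1: AUG -> M; peptide=M
pos 4: CGU -> R; peptide=MR
pos 7: ACG -> T; peptide=MRT
pos 10: UUC -> F; peptide=MRTF
pos 13: CCA -> P; peptide=MRTFP
pos 16: CAA -> Q; peptide=MRTFPQ
pos 19: AGC -> S; peptide=MRTFPQS
pos 22: GUG -> V; peptide=MRTFPQSV
pos 25: AUU -> I; peptide=MRTFPQSVI
pos 28: UUU -> F; peptide=MRTFPQSVIF
pos 31: UAA -> STOP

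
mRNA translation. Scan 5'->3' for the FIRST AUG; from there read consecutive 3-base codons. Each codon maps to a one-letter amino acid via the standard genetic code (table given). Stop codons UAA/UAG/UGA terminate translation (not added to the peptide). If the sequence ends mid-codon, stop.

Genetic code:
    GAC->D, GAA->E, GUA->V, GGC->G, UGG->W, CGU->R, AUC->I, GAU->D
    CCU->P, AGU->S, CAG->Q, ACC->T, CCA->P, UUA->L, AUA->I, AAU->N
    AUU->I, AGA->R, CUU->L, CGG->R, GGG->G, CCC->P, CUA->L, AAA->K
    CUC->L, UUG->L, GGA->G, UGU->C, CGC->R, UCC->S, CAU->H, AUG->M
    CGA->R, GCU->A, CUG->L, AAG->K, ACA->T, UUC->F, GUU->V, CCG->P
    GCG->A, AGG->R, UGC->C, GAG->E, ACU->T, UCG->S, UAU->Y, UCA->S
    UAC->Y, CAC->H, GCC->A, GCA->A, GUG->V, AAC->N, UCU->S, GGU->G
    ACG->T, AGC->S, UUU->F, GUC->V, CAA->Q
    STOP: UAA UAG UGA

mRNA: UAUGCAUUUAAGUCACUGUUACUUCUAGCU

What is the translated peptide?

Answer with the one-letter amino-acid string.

Answer: MHLSHCYF

Derivation:
start AUG at pos 1
pos 1: AUG -> M; peptide=M
pos 4: CAU -> H; peptide=MH
pos 7: UUA -> L; peptide=MHL
pos 10: AGU -> S; peptide=MHLS
pos 13: CAC -> H; peptide=MHLSH
pos 16: UGU -> C; peptide=MHLSHC
pos 19: UAC -> Y; peptide=MHLSHCY
pos 22: UUC -> F; peptide=MHLSHCYF
pos 25: UAG -> STOP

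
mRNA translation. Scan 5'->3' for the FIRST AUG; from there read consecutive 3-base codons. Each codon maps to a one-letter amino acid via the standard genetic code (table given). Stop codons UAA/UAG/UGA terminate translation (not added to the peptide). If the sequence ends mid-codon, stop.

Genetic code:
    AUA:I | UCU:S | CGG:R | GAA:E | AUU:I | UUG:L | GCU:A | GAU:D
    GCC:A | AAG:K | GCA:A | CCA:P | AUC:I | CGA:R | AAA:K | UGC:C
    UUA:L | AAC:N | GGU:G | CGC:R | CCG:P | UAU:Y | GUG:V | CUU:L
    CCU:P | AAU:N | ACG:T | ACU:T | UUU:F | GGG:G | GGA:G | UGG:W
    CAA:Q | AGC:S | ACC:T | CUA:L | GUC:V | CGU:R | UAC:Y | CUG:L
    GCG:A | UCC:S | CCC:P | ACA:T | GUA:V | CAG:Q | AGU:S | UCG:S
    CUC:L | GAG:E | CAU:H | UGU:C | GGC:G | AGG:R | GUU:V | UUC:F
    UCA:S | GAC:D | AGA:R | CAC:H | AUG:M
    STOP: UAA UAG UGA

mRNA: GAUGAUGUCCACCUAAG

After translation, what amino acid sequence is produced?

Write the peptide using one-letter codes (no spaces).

start AUG at pos 1
pos 1: AUG -> M; peptide=M
pos 4: AUG -> M; peptide=MM
pos 7: UCC -> S; peptide=MMS
pos 10: ACC -> T; peptide=MMST
pos 13: UAA -> STOP

Answer: MMST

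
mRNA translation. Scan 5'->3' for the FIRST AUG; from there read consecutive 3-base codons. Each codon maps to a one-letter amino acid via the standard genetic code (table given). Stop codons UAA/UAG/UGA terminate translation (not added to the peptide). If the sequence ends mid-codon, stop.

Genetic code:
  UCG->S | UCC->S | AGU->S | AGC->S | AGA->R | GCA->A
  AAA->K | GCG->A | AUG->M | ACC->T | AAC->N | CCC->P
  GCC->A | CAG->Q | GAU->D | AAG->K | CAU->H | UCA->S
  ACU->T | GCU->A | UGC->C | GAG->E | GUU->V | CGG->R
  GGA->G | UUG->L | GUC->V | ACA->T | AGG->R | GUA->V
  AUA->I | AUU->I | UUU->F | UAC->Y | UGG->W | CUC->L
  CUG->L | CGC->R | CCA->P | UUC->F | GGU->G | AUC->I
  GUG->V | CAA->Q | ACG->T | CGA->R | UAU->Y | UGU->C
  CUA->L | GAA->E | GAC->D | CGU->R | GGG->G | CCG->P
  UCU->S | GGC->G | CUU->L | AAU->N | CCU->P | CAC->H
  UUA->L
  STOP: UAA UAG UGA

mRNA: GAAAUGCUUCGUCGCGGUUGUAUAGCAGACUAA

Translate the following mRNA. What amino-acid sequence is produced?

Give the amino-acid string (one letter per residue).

start AUG at pos 3
pos 3: AUG -> M; peptide=M
pos 6: CUU -> L; peptide=ML
pos 9: CGU -> R; peptide=MLR
pos 12: CGC -> R; peptide=MLRR
pos 15: GGU -> G; peptide=MLRRG
pos 18: UGU -> C; peptide=MLRRGC
pos 21: AUA -> I; peptide=MLRRGCI
pos 24: GCA -> A; peptide=MLRRGCIA
pos 27: GAC -> D; peptide=MLRRGCIAD
pos 30: UAA -> STOP

Answer: MLRRGCIAD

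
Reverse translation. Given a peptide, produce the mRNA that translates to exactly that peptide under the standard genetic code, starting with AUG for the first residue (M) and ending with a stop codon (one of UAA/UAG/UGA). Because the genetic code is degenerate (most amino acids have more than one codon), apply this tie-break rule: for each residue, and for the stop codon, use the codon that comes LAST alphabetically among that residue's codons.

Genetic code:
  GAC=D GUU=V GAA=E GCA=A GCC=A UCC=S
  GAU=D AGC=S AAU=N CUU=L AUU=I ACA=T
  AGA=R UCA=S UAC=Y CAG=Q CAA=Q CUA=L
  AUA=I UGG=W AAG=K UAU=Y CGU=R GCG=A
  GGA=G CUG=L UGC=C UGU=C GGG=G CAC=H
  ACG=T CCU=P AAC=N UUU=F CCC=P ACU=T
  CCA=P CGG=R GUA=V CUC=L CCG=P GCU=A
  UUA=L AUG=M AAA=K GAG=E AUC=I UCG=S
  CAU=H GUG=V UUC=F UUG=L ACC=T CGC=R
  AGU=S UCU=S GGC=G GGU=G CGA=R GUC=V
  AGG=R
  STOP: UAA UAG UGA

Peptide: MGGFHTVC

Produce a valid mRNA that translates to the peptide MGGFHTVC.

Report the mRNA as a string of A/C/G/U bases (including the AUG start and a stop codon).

residue 1: M -> AUG (start codon)
residue 2: G codons sorted = GGA,GGC,GGG,GGU -> pick last = GGU
residue 3: G codons sorted = GGA,GGC,GGG,GGU -> pick last = GGU
residue 4: F codons sorted = UUC,UUU -> pick last = UUU
residue 5: H codons sorted = CAC,CAU -> pick last = CAU
residue 6: T codons sorted = ACA,ACC,ACG,ACU -> pick last = ACU
residue 7: V codons sorted = GUA,GUC,GUG,GUU -> pick last = GUU
residue 8: C codons sorted = UGC,UGU -> pick last = UGU
terminator: stop codons sorted = UAA,UAG,UGA -> pick last = UGA

Answer: mRNA: AUGGGUGGUUUUCAUACUGUUUGUUGA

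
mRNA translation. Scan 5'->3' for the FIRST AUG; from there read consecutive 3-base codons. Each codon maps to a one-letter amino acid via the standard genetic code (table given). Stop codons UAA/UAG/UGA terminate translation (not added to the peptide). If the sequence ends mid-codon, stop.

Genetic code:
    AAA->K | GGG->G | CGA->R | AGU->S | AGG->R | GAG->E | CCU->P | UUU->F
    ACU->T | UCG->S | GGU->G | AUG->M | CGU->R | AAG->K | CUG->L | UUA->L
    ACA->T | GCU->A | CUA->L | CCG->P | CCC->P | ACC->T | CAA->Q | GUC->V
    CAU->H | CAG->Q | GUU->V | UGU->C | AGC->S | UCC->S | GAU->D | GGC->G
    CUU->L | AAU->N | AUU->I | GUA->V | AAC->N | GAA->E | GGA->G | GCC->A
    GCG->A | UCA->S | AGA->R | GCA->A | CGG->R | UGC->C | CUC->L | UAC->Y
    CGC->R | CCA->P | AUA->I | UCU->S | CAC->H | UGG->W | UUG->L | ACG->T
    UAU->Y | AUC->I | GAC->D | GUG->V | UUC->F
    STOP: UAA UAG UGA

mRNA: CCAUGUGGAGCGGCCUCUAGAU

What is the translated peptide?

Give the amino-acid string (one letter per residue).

Answer: MWSGL

Derivation:
start AUG at pos 2
pos 2: AUG -> M; peptide=M
pos 5: UGG -> W; peptide=MW
pos 8: AGC -> S; peptide=MWS
pos 11: GGC -> G; peptide=MWSG
pos 14: CUC -> L; peptide=MWSGL
pos 17: UAG -> STOP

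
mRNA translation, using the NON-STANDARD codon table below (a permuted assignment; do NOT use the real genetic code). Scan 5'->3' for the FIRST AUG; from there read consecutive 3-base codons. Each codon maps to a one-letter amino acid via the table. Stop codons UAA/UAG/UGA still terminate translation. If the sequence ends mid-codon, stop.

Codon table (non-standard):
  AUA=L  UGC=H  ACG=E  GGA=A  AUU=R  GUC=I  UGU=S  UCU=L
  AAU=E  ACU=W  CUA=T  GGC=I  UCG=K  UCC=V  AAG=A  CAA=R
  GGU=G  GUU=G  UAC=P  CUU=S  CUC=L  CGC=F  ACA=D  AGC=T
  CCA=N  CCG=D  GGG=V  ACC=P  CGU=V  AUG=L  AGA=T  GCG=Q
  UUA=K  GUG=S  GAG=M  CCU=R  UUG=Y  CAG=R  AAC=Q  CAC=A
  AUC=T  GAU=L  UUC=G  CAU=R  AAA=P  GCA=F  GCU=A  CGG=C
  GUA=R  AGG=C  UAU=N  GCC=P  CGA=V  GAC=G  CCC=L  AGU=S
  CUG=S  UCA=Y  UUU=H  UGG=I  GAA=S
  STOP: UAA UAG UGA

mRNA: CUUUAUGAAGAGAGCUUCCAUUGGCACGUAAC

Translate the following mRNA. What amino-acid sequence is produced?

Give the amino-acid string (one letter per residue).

start AUG at pos 4
pos 4: AUG -> L; peptide=L
pos 7: AAG -> A; peptide=LA
pos 10: AGA -> T; peptide=LAT
pos 13: GCU -> A; peptide=LATA
pos 16: UCC -> V; peptide=LATAV
pos 19: AUU -> R; peptide=LATAVR
pos 22: GGC -> I; peptide=LATAVRI
pos 25: ACG -> E; peptide=LATAVRIE
pos 28: UAA -> STOP

Answer: LATAVRIE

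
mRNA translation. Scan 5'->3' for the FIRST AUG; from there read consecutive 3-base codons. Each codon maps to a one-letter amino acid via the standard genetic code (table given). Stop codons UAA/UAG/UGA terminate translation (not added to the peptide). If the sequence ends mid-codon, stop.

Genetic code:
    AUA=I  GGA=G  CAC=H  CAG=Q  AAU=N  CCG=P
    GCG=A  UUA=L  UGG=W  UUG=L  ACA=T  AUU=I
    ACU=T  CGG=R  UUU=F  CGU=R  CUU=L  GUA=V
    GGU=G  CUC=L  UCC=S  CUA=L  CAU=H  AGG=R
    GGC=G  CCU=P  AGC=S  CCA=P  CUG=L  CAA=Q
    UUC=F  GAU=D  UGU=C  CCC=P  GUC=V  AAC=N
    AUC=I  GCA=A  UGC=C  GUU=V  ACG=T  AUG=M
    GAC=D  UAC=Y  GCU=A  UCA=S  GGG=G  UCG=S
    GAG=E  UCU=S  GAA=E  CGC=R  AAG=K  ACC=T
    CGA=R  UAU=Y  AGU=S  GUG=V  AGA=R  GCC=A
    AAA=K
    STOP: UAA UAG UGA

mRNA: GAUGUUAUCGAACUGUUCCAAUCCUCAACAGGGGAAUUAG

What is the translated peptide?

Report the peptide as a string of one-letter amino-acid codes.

Answer: MLSNCSNPQQGN

Derivation:
start AUG at pos 1
pos 1: AUG -> M; peptide=M
pos 4: UUA -> L; peptide=ML
pos 7: UCG -> S; peptide=MLS
pos 10: AAC -> N; peptide=MLSN
pos 13: UGU -> C; peptide=MLSNC
pos 16: UCC -> S; peptide=MLSNCS
pos 19: AAU -> N; peptide=MLSNCSN
pos 22: CCU -> P; peptide=MLSNCSNP
pos 25: CAA -> Q; peptide=MLSNCSNPQ
pos 28: CAG -> Q; peptide=MLSNCSNPQQ
pos 31: GGG -> G; peptide=MLSNCSNPQQG
pos 34: AAU -> N; peptide=MLSNCSNPQQGN
pos 37: UAG -> STOP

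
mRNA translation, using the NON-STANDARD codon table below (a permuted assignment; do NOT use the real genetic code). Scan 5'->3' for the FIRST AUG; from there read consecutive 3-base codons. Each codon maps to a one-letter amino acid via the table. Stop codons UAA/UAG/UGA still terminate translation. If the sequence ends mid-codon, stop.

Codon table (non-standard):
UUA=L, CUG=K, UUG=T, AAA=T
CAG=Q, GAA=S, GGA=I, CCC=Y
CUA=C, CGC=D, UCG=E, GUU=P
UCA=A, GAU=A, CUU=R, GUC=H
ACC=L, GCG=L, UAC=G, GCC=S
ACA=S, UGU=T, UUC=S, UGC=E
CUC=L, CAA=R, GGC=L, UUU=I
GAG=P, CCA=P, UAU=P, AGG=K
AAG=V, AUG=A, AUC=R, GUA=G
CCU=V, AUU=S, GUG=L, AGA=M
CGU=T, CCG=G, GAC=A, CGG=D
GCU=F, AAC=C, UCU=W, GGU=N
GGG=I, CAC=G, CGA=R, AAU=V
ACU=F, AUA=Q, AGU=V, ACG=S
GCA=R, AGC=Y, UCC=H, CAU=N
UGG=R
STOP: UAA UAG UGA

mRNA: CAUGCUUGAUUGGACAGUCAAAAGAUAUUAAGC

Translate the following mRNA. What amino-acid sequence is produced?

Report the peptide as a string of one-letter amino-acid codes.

Answer: ARARSHTMP

Derivation:
start AUG at pos 1
pos 1: AUG -> A; peptide=A
pos 4: CUU -> R; peptide=AR
pos 7: GAU -> A; peptide=ARA
pos 10: UGG -> R; peptide=ARAR
pos 13: ACA -> S; peptide=ARARS
pos 16: GUC -> H; peptide=ARARSH
pos 19: AAA -> T; peptide=ARARSHT
pos 22: AGA -> M; peptide=ARARSHTM
pos 25: UAU -> P; peptide=ARARSHTMP
pos 28: UAA -> STOP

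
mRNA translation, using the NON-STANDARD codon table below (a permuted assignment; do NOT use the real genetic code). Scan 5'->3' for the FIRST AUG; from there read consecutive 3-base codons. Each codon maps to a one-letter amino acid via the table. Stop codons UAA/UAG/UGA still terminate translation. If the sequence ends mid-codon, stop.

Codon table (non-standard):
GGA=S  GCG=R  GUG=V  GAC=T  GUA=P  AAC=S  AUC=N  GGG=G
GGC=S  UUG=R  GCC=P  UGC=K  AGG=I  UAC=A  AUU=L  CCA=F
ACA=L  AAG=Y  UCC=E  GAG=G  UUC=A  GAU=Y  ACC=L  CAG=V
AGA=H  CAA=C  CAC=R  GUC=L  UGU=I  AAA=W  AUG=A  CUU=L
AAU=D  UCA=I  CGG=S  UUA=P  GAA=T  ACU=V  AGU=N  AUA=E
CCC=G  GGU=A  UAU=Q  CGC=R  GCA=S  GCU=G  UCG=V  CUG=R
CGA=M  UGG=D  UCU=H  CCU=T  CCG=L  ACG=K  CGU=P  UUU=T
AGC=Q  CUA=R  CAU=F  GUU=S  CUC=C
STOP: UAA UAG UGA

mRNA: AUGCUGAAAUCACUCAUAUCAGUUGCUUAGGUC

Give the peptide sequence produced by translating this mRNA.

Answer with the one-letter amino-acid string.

start AUG at pos 0
pos 0: AUG -> A; peptide=A
pos 3: CUG -> R; peptide=AR
pos 6: AAA -> W; peptide=ARW
pos 9: UCA -> I; peptide=ARWI
pos 12: CUC -> C; peptide=ARWIC
pos 15: AUA -> E; peptide=ARWICE
pos 18: UCA -> I; peptide=ARWICEI
pos 21: GUU -> S; peptide=ARWICEIS
pos 24: GCU -> G; peptide=ARWICEISG
pos 27: UAG -> STOP

Answer: ARWICEISG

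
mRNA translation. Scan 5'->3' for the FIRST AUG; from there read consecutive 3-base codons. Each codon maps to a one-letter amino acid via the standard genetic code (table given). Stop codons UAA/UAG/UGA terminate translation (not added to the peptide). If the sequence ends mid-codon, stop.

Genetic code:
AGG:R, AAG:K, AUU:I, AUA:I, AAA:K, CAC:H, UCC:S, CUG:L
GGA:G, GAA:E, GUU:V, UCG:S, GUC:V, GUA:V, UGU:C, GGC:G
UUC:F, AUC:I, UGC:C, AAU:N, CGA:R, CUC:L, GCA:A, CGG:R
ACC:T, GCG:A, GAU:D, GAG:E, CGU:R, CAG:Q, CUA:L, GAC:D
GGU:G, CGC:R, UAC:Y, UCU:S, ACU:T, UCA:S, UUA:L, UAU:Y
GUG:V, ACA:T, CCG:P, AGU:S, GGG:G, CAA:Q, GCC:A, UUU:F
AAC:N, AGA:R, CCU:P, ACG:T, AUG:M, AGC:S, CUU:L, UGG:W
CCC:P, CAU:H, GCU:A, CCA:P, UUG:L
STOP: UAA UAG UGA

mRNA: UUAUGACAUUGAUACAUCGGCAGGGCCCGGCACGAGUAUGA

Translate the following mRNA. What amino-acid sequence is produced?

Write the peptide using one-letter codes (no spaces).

Answer: MTLIHRQGPARV

Derivation:
start AUG at pos 2
pos 2: AUG -> M; peptide=M
pos 5: ACA -> T; peptide=MT
pos 8: UUG -> L; peptide=MTL
pos 11: AUA -> I; peptide=MTLI
pos 14: CAU -> H; peptide=MTLIH
pos 17: CGG -> R; peptide=MTLIHR
pos 20: CAG -> Q; peptide=MTLIHRQ
pos 23: GGC -> G; peptide=MTLIHRQG
pos 26: CCG -> P; peptide=MTLIHRQGP
pos 29: GCA -> A; peptide=MTLIHRQGPA
pos 32: CGA -> R; peptide=MTLIHRQGPAR
pos 35: GUA -> V; peptide=MTLIHRQGPARV
pos 38: UGA -> STOP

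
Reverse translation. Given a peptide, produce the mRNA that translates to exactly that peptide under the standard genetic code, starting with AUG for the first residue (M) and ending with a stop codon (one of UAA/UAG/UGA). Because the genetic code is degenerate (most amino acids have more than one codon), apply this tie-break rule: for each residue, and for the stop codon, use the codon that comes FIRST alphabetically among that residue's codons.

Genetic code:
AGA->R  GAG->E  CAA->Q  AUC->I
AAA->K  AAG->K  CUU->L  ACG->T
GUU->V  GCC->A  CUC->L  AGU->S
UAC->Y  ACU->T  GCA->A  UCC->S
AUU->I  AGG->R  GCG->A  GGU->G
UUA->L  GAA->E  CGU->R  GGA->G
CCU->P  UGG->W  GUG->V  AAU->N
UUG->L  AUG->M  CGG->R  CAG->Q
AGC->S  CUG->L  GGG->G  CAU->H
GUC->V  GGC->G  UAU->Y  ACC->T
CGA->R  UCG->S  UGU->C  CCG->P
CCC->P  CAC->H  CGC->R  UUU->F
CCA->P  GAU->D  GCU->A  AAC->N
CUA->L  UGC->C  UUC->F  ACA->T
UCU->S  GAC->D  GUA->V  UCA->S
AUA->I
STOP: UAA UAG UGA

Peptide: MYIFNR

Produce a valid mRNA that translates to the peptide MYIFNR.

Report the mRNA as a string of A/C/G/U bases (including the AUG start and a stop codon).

Answer: mRNA: AUGUACAUAUUCAACAGAUAA

Derivation:
residue 1: M -> AUG (start codon)
residue 2: Y codons sorted = UAC,UAU -> pick first = UAC
residue 3: I codons sorted = AUA,AUC,AUU -> pick first = AUA
residue 4: F codons sorted = UUC,UUU -> pick first = UUC
residue 5: N codons sorted = AAC,AAU -> pick first = AAC
residue 6: R codons sorted = AGA,AGG,CGA,CGC,CGG,CGU -> pick first = AGA
terminator: stop codons sorted = UAA,UAG,UGA -> pick first = UAA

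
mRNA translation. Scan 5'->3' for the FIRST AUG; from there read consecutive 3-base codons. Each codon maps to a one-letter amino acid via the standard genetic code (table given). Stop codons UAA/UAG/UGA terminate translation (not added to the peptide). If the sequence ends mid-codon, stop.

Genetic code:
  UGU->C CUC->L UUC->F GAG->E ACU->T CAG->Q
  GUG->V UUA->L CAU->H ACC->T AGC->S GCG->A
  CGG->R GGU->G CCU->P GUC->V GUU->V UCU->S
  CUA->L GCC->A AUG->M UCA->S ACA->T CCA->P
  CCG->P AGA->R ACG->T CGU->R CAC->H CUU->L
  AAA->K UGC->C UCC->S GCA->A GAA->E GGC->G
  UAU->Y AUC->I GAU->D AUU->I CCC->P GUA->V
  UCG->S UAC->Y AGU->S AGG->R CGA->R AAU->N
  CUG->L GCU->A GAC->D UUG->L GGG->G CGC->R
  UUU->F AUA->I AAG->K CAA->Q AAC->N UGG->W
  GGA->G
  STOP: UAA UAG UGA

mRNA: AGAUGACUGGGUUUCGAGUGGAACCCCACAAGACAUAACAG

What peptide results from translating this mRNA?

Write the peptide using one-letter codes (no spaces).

Answer: MTGFRVEPHKT

Derivation:
start AUG at pos 2
pos 2: AUG -> M; peptide=M
pos 5: ACU -> T; peptide=MT
pos 8: GGG -> G; peptide=MTG
pos 11: UUU -> F; peptide=MTGF
pos 14: CGA -> R; peptide=MTGFR
pos 17: GUG -> V; peptide=MTGFRV
pos 20: GAA -> E; peptide=MTGFRVE
pos 23: CCC -> P; peptide=MTGFRVEP
pos 26: CAC -> H; peptide=MTGFRVEPH
pos 29: AAG -> K; peptide=MTGFRVEPHK
pos 32: ACA -> T; peptide=MTGFRVEPHKT
pos 35: UAA -> STOP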